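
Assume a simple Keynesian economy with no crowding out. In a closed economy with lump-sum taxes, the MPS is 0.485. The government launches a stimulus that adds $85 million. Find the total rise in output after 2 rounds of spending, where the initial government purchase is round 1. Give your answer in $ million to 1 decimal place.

$128.8 million

MPC = 1 − MPS = 1 − 0.485 = 0.515.
Round 1 adds ΔG = $85 million; each later round is MPC = 0.515 times the previous.
After 2 rounds: 85 + 43.775 = ΔG·(1 − c^2)/(1 − c) = 85 × (1 − 0.265225)/0.485 ≈ $128.8 million.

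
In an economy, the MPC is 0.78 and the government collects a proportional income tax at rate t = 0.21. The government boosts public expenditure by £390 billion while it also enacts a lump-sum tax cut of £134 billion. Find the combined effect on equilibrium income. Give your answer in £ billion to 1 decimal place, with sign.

+£1,288.5 billion

Expenditure multiplier = 1/(1 − c(1−t)) = 1/(1 − 0.78×0.79) = 1/0.3838 ≈ 2.606.
ΔG contributes k·ΔG = (+£390 billion) / 0.3838 ≈ +£1,016.2 billion.
ΔT of −£134 billion changes first-round spending by −c·ΔT = +£104.52 billion, contributing k·(−c·ΔT) = (+£104.52 billion) / 0.3838 ≈ +£272.3 billion.
Net ΔY = k(ΔG − c·ΔT) = (+£494.52 billion) / 0.3838 ≈ +£1,288.5 billion.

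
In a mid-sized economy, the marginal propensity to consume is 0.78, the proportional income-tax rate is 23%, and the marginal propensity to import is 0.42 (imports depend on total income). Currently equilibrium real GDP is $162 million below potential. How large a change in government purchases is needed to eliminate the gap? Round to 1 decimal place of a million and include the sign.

Spending multiplier = 1/(1 − c(1−t) + m) = 1/(1 − 0.78×0.77 + 0.42) = 1/0.8194 ≈ 1.22.
Need ΔY = +$162 million, so ΔG = ΔY/k = (+$162 million) × 0.8194 ≈ +$132.7 million.
The government should increase government purchases by $132.7 million.

+$132.7 million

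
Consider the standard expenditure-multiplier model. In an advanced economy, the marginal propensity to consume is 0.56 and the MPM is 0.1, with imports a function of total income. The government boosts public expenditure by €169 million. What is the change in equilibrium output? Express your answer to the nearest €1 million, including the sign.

+€313 million

Government-spending multiplier = 1/(1 − c + m) = 1/(1 − 0.56 + 0.1) = 1/0.54 ≈ 1.852.
ΔY = k × ΔG = (+€169 million) / 0.54 ≈ +€313 million.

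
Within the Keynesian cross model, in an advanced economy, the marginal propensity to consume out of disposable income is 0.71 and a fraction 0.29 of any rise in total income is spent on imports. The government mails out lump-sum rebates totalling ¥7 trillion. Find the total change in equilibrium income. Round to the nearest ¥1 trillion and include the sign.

+¥9 trillion

A lump-sum tax change of −¥7 trillion shifts disposable income by +¥7 trillion; first-round consumption changes by −c × ΔT = −0.71 × (−¥7 trillion) = +¥4.97 trillion.
Expenditure multiplier = 1/(1 − c + m) = 1/(1 − 0.71 + 0.29) = 1/0.58 ≈ 1.724.
The tax multiplier is −c × k ≈ −1.224, so ΔY = k × (−c·ΔT) = (+¥4.97 trillion) / 0.58 ≈ +¥9 trillion.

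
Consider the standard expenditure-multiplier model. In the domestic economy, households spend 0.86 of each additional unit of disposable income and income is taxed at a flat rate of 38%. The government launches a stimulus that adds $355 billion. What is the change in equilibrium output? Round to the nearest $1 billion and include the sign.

Spending multiplier = 1/(1 − c(1−t)) = 1/(1 − 0.86×0.62) = 1/0.4668 ≈ 2.142.
ΔY = k × ΔG = (+$355 billion) / 0.4668 ≈ +$760 billion.

+$760 billion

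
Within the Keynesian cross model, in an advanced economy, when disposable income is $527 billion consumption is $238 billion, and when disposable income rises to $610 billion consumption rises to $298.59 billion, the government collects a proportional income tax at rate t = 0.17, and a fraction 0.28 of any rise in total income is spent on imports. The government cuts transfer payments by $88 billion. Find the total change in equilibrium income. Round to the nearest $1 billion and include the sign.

−$95 billion

MPC = ΔC/ΔYd = (298.59 − 238)/(610 − 527) = 60.59/83 = 0.73.
The transfer change shifts disposable income by −$88 billion, so first-round consumption changes by c·ΔTR = 0.73 × (−$88 billion) = −$64.24 billion.
Expenditure multiplier = 1/(1 − c(1−t) + m) = 1/(1 − 0.73×0.83 + 0.28) = 1/0.6741 ≈ 1.483.
The transfer multiplier is c × k ≈ 1.083, so ΔY = k × (c·ΔTR) = (−$64.24 billion) / 0.6741 ≈ −$95 billion.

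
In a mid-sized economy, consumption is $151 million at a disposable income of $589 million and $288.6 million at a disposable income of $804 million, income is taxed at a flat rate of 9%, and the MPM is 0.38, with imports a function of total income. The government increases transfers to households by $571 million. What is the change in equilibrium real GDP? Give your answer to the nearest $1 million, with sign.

+$458 million

MPC = ΔC/ΔYd = (288.6 − 151)/(804 − 589) = 137.6/215 = 0.64.
The transfer change shifts disposable income by +$571 million, so first-round consumption changes by c·ΔTR = 0.64 × (+$571 million) = +$365.44 million.
Expenditure multiplier = 1/(1 − c(1−t) + m) = 1/(1 − 0.64×0.91 + 0.38) = 1/0.7976 ≈ 1.254.
The transfer multiplier is c × k ≈ 0.802, so ΔY = k × (c·ΔTR) = (+$365.44 million) / 0.7976 ≈ +$458 million.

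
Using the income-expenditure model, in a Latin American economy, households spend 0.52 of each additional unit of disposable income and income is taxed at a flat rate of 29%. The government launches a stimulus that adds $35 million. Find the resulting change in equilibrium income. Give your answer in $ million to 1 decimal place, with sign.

+$55.5 million

Expenditure multiplier = 1/(1 − c(1−t)) = 1/(1 − 0.52×0.71) = 1/0.6308 ≈ 1.585.
ΔY = k × ΔG = (+$35 million) / 0.6308 ≈ +$55.5 million.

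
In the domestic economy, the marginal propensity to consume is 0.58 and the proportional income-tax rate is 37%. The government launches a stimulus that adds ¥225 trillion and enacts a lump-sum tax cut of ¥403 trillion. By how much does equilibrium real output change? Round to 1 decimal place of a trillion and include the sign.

+¥722.9 trillion

Expenditure multiplier = 1/(1 − c(1−t)) = 1/(1 − 0.58×0.63) = 1/0.6346 ≈ 1.576.
ΔG contributes k·ΔG = (+¥225 trillion) / 0.6346 ≈ +¥354.6 trillion.
ΔT of −¥403 trillion changes first-round spending by −c·ΔT = +¥233.74 trillion, contributing k·(−c·ΔT) = (+¥233.74 trillion) / 0.6346 ≈ +¥368.3 trillion.
Net ΔY = k(ΔG − c·ΔT) = (+¥458.74 trillion) / 0.6346 ≈ +¥722.9 trillion.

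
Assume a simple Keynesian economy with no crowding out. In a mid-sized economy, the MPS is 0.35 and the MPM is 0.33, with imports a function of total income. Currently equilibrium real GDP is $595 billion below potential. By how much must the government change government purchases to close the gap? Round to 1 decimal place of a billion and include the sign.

+$404.6 billion

MPC = 1 − MPS = 1 − 0.35 = 0.65.
Spending multiplier = 1/(1 − c + m) = 1/(1 − 0.65 + 0.33) = 1/0.68 ≈ 1.471.
Need ΔY = +$595 billion, so ΔG = ΔY/k = (+$595 billion) × 0.68 = +$404.6 billion.
The government should increase government purchases by $404.6 billion.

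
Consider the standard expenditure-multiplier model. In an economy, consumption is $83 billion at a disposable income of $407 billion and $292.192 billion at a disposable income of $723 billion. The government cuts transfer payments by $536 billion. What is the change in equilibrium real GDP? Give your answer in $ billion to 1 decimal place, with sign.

MPC = ΔC/ΔYd = (292.192 − 83)/(723 − 407) = 209.192/316 = 0.662.
The transfer change shifts disposable income by −$536 billion, so first-round consumption changes by c·ΔTR = 0.662 × (−$536 billion) = −$354.832 billion.
Expenditure multiplier = 1/(1 − MPC) = 1/(1 − 0.662) = 1/0.338 ≈ 2.959.
The transfer multiplier is c × k ≈ 1.959, so ΔY = k × (c·ΔTR) = (−$354.832 billion) / 0.338 ≈ −$1,049.8 billion.

−$1,049.8 billion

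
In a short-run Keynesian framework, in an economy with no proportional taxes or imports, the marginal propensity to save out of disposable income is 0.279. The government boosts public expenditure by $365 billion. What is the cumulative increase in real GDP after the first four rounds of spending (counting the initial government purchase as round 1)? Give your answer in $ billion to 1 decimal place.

$954.7 billion

MPC = 1 − MPS = 1 − 0.279 = 0.721.
Round 1 adds ΔG = $365 billion; each later round is MPC = 0.721 times the previous.
After 4 rounds: 365 + 263.165 + 189.741965 + 136.803956765 = ΔG·(1 − c^4)/(1 − c) = 365 × (1 − 0.270234665281)/0.279 ≈ $954.7 billion.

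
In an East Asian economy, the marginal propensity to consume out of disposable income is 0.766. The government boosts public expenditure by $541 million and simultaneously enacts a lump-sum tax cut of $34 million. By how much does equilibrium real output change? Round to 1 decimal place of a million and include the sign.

Expenditure multiplier = 1/(1 − MPC) = 1/(1 − 0.766) = 1/0.234 ≈ 4.274.
ΔG contributes k·ΔG = (+$541 million) / 0.234 ≈ +$2,312 million.
ΔT of −$34 million changes first-round spending by −c·ΔT = +$26.044 million, contributing k·(−c·ΔT) = (+$26.044 million) / 0.234 ≈ +$111.3 million.
Net ΔY = k(ΔG − c·ΔT) = (+$567.044 million) / 0.234 ≈ +$2,423.3 million.

+$2,423.3 million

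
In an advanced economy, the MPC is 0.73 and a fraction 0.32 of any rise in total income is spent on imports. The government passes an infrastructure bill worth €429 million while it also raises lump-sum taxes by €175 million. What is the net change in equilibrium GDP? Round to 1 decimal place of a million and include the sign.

+€510.6 million

Expenditure multiplier = 1/(1 − c + m) = 1/(1 − 0.73 + 0.32) = 1/0.59 ≈ 1.695.
ΔG contributes k·ΔG = (+€429 million) / 0.59 ≈ +€727.1 million.
ΔT of +€175 million changes first-round spending by −c·ΔT = −€127.75 million, contributing k·(−c·ΔT) = (−€127.75 million) / 0.59 ≈ −€216.5 million.
Net ΔY = k(ΔG − c·ΔT) = (+€301.25 million) / 0.59 ≈ +€510.6 million.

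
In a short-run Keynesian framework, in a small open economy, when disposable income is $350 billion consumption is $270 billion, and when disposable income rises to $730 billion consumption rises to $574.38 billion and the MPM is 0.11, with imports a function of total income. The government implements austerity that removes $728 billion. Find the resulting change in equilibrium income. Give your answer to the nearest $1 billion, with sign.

MPC = ΔC/ΔYd = (574.38 − 270)/(730 − 350) = 304.38/380 = 0.801.
Expenditure multiplier = 1/(1 − c + m) = 1/(1 − 0.801 + 0.11) = 1/0.309 ≈ 3.236.
ΔY = k × ΔG = (−$728 billion) / 0.309 ≈ −$2,356 billion.

−$2,356 billion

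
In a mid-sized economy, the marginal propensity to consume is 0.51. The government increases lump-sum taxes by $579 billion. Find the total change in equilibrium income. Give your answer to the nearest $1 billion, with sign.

A lump-sum tax change of +$579 billion shifts disposable income by −$579 billion; first-round consumption changes by −c × ΔT = −0.51 × (+$579 billion) = −$295.29 billion.
Expenditure multiplier = 1/(1 − MPC) = 1/(1 − 0.51) = 1/0.49 ≈ 2.041.
The tax multiplier is −c × k ≈ −1.041, so ΔY = k × (−c·ΔT) = (−$295.29 billion) / 0.49 ≈ −$603 billion.

−$603 billion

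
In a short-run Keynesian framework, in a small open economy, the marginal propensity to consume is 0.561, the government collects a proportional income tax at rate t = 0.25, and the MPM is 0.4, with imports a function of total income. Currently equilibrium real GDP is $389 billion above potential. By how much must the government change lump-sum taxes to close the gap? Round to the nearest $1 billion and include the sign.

Spending multiplier = 1/(1 − c(1−t) + m) = 1/(1 − 0.561×0.75 + 0.4) = 1/0.97925 ≈ 1.021.
Tax multiplier = −c·k = −0.561/0.97925 ≈ −0.573. Need ΔY = −$389 billion, so ΔT = ΔY/(−c·k) = −(−$389 billion) × 0.97925 / 0.561 ≈ +$679 billion.
The government should raise lump-sum taxes by $679 billion.

+$679 billion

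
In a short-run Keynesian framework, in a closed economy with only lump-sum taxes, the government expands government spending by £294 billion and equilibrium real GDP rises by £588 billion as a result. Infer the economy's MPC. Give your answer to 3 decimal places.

Implied spending multiplier k = ΔY/ΔG = 588/294 = 2.
Since k = 1/(1 − MPC), MPC = 1 − 1/k = 1 − ΔG/ΔY = 1 − 294/588 = 0.500.

0.500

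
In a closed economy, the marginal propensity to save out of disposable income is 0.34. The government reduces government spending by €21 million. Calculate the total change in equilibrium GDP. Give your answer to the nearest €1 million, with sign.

−€62 million

MPC = 1 − MPS = 1 − 0.34 = 0.66.
Government-spending multiplier = 1/(1 − MPC) = 1/(1 − 0.66) = 1/0.34 ≈ 2.941.
ΔY = k × ΔG = (−€21 million) / 0.34 ≈ −€62 million.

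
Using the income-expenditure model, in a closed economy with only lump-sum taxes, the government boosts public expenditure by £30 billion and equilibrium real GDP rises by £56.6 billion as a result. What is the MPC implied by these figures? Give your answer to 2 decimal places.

Implied spending multiplier k = ΔY/ΔG = 56.6/30 ≈ 1.8867.
Since k = 1/(1 − MPC), MPC = 1 − 1/k = 1 − ΔG/ΔY = 1 − 30/56.6 ≈ 0.47.

0.47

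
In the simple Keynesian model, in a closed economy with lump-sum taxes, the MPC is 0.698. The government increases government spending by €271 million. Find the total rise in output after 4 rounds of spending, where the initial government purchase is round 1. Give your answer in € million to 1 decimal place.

€684.3 million

Round 1 adds ΔG = €271 million; each later round is MPC = 0.698 times the previous.
After 4 rounds: 271 + 189.158 + 132.032284 + 92.158534232 = ΔG·(1 − c^4)/(1 − c) = 271 × (1 − 0.237367737616)/0.302 ≈ €684.3 million.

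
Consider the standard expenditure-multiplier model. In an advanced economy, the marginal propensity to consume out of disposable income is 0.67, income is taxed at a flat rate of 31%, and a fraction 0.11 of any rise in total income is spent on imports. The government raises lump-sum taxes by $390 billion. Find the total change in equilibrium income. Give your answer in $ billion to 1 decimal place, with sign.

A lump-sum tax change of +$390 billion shifts disposable income by −$390 billion; first-round consumption changes by −c × ΔT = −0.67 × (+$390 billion) = −$261.3 billion.
Expenditure multiplier = 1/(1 − c(1−t) + m) = 1/(1 − 0.67×0.69 + 0.11) = 1/0.6477 ≈ 1.544.
The tax multiplier is −c × k ≈ −1.034, so ΔY = k × (−c·ΔT) = (−$261.3 billion) / 0.6477 ≈ −$403.4 billion.

−$403.4 billion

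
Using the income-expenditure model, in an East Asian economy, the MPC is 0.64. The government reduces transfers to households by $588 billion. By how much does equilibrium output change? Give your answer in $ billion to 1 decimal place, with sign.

−$1,045.3 billion

The transfer change shifts disposable income by −$588 billion, so first-round consumption changes by c·ΔTR = 0.64 × (−$588 billion) = −$376.32 billion.
Expenditure multiplier = 1/(1 − MPC) = 1/(1 − 0.64) = 1/0.36 ≈ 2.778.
The transfer multiplier is c × k ≈ 1.778, so ΔY = k × (c·ΔTR) = (−$376.32 billion) / 0.36 ≈ −$1,045.3 billion.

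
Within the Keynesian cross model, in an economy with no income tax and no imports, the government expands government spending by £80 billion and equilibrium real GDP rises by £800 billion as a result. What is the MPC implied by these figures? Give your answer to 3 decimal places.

0.900

Implied spending multiplier k = ΔY/ΔG = 800/80 = 10.
Since k = 1/(1 − MPC), MPC = 1 − 1/k = 1 − ΔG/ΔY = 1 − 80/800 = 0.900.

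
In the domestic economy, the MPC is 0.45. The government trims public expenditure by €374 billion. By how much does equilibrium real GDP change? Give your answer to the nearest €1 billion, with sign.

−€680 billion

Spending multiplier = 1/(1 − MPC) = 1/(1 − 0.45) = 1/0.55 ≈ 1.818.
ΔY = k × ΔG = (−€374 billion) / 0.55 = −€680 billion.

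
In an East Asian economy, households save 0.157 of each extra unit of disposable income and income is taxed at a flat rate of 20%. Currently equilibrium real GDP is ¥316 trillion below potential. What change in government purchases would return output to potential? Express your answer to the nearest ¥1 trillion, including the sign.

MPC = 1 − MPS = 1 − 0.157 = 0.843.
Spending multiplier = 1/(1 − c(1−t)) = 1/(1 − 0.843×0.8) = 1/0.3256 ≈ 3.071.
Need ΔY = +¥316 trillion, so ΔG = ΔY/k = (+¥316 trillion) × 0.3256 ≈ +¥103 trillion.
The government should increase government purchases by ¥103 trillion.

+¥103 trillion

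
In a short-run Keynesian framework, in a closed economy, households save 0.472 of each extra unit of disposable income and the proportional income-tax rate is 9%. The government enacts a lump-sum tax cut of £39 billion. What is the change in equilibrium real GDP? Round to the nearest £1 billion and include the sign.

+£40 billion

MPC = 1 − MPS = 1 − 0.472 = 0.528.
A lump-sum tax change of −£39 billion shifts disposable income by +£39 billion; first-round consumption changes by −c × ΔT = −0.528 × (−£39 billion) = +£20.592 billion.
Expenditure multiplier = 1/(1 − c(1−t)) = 1/(1 − 0.528×0.91) = 1/0.51952 ≈ 1.925.
The tax multiplier is −c × k ≈ −1.016, so ΔY = k × (−c·ΔT) = (+£20.592 billion) / 0.51952 ≈ +£40 billion.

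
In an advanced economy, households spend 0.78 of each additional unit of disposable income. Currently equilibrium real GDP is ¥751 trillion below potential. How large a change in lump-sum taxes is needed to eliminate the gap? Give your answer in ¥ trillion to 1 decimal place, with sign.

Spending multiplier = 1/(1 − MPC) = 1/(1 − 0.78) = 1/0.22 ≈ 4.545.
Tax multiplier = −c·k = −0.78/0.22 ≈ −3.545. Need ΔY = +¥751 trillion, so ΔT = ΔY/(−c·k) = −(+¥751 trillion) × 0.22 / 0.78 ≈ −¥211.8 trillion.
The government should cut lump-sum taxes by ¥211.8 trillion.

−¥211.8 trillion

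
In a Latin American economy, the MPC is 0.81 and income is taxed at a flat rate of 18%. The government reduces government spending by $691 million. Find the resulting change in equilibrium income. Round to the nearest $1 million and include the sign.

Government-spending multiplier = 1/(1 − c(1−t)) = 1/(1 − 0.81×0.82) = 1/0.3358 ≈ 2.978.
ΔY = k × ΔG = (−$691 million) / 0.3358 ≈ −$2,058 million.

−$2,058 million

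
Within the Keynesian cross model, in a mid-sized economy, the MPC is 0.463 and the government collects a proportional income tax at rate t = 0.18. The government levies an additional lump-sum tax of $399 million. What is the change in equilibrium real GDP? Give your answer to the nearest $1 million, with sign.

−$298 million

A lump-sum tax change of +$399 million shifts disposable income by −$399 million; first-round consumption changes by −c × ΔT = −0.463 × (+$399 million) = −$184.737 million.
Expenditure multiplier = 1/(1 − c(1−t)) = 1/(1 − 0.463×0.82) = 1/0.62034 ≈ 1.612.
The tax multiplier is −c × k ≈ −0.746, so ΔY = k × (−c·ΔT) = (−$184.737 million) / 0.62034 ≈ −$298 million.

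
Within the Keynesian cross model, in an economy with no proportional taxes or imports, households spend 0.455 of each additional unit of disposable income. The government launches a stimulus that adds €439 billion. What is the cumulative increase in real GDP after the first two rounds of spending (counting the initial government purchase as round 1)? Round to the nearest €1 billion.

€639 billion

Round 1 adds ΔG = €439 billion; each later round is MPC = 0.455 times the previous.
After 2 rounds: 439 + 199.745 = ΔG·(1 − c^2)/(1 − c) = 439 × (1 − 0.207025)/0.545 ≈ €639 billion.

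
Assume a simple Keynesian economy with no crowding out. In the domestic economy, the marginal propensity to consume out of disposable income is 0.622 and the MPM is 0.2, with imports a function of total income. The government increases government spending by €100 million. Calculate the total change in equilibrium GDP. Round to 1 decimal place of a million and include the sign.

Government-spending multiplier = 1/(1 − c + m) = 1/(1 − 0.622 + 0.2) = 1/0.578 ≈ 1.73.
ΔY = k × ΔG = (+€100 million) / 0.578 ≈ +€173 million.

+€173.0 million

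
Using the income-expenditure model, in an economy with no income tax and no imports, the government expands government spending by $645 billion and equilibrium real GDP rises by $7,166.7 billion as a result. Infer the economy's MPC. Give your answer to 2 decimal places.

0.91

Implied spending multiplier k = ΔY/ΔG = 7,166.7/645 ≈ 11.1112.
Since k = 1/(1 − MPC), MPC = 1 − 1/k = 1 − ΔG/ΔY = 1 − 645/7,166.7 ≈ 0.91.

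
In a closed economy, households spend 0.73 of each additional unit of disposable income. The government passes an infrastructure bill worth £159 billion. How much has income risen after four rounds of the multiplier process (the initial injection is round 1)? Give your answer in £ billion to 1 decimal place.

£421.7 billion

Round 1 adds ΔG = £159 billion; each later round is MPC = 0.73 times the previous.
After 4 rounds: 159 + 116.07 + 84.7311 + 61.853703 = ΔG·(1 − c^4)/(1 − c) = 159 × (1 − 0.28398241)/0.27 ≈ £421.7 billion.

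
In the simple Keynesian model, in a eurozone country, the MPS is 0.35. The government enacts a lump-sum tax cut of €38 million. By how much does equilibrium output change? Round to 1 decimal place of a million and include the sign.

+€70.6 million

MPC = 1 − MPS = 1 − 0.35 = 0.65.
A lump-sum tax change of −€38 million shifts disposable income by +€38 million; first-round consumption changes by −c × ΔT = −0.65 × (−€38 million) = +€24.7 million.
Expenditure multiplier = 1/(1 − MPC) = 1/(1 − 0.65) = 1/0.35 ≈ 2.857.
The tax multiplier is −c × k ≈ −1.857, so ΔY = k × (−c·ΔT) = (+€24.7 million) / 0.35 ≈ +€70.6 million.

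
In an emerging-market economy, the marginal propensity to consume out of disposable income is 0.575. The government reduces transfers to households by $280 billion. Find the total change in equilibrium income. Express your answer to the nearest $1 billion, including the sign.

The transfer change shifts disposable income by −$280 billion, so first-round consumption changes by c·ΔTR = 0.575 × (−$280 billion) = −$161 billion.
Expenditure multiplier = 1/(1 − MPC) = 1/(1 − 0.575) = 1/0.425 ≈ 2.353.
The transfer multiplier is c × k ≈ 1.353, so ΔY = k × (c·ΔTR) = (−$161 billion) / 0.425 ≈ −$379 billion.

−$379 billion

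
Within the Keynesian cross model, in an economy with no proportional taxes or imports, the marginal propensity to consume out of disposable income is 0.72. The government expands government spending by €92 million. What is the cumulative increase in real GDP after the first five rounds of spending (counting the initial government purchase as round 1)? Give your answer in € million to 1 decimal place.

Round 1 adds ΔG = €92 million; each later round is MPC = 0.72 times the previous.
After 5 rounds: 92 + 66.24 + 47.6928 + 34.338816 + 24.72394752 = ΔG·(1 − c^5)/(1 − c) = 92 × (1 − 0.1934917632)/0.28 ≈ €265 million.

€265.0 million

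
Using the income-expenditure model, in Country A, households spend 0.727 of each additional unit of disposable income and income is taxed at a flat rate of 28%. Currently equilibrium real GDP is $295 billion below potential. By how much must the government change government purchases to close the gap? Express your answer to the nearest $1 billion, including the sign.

Spending multiplier = 1/(1 − c(1−t)) = 1/(1 − 0.727×0.72) = 1/0.47656 ≈ 2.098.
Need ΔY = +$295 billion, so ΔG = ΔY/k = (+$295 billion) × 0.47656 ≈ +$141 billion.
The government should increase government purchases by $141 billion.

+$141 billion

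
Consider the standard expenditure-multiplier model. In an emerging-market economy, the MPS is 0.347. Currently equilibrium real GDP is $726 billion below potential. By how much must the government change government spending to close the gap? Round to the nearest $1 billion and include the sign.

+$252 billion

MPC = 1 − MPS = 1 − 0.347 = 0.653.
Spending multiplier = 1/(1 − MPC) = 1/(1 − 0.653) = 1/0.347 ≈ 2.882.
Need ΔY = +$726 billion, so ΔG = ΔY/k = (+$726 billion) × 0.347 ≈ +$252 billion.
The government should increase government spending by $252 billion.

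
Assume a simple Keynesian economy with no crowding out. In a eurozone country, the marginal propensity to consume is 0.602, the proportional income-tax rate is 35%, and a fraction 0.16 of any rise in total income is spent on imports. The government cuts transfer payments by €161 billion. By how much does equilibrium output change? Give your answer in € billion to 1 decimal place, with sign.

−€126.1 billion

The transfer change shifts disposable income by −€161 billion, so first-round consumption changes by c·ΔTR = 0.602 × (−€161 billion) = −€96.922 billion.
Expenditure multiplier = 1/(1 − c(1−t) + m) = 1/(1 − 0.602×0.65 + 0.16) = 1/0.7687 ≈ 1.301.
The transfer multiplier is c × k ≈ 0.783, so ΔY = k × (c·ΔTR) = (−€96.922 billion) / 0.7687 ≈ −€126.1 billion.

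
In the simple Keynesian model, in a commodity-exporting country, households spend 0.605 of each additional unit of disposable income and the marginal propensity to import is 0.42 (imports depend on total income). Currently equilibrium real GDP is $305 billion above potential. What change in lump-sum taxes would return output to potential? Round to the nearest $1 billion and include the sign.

+$411 billion

Spending multiplier = 1/(1 − c + m) = 1/(1 − 0.605 + 0.42) = 1/0.815 ≈ 1.227.
Tax multiplier = −c·k = −0.605/0.815 ≈ −0.742. Need ΔY = −$305 billion, so ΔT = ΔY/(−c·k) = −(−$305 billion) × 0.815 / 0.605 ≈ +$411 billion.
The government should raise lump-sum taxes by $411 billion.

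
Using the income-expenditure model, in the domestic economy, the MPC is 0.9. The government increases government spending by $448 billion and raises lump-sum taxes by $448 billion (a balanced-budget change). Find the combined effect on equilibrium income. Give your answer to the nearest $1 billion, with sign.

Expenditure multiplier = 1/(1 − MPC) = 1/(1 − 0.9) = 1/0.1 = 10.
ΔG contributes k·ΔG = (+$448 billion) / 0.1 = +$4,480 billion.
ΔT of +$448 billion changes first-round spending by −c·ΔT = −$403.2 billion, contributing k·(−c·ΔT) = (−$403.2 billion) / 0.1 = −$4,032 billion.
With ΔG = ΔT and no other leakages, the balanced-budget multiplier is 1, so ΔY = ΔG = +$448 billion.

+$448 billion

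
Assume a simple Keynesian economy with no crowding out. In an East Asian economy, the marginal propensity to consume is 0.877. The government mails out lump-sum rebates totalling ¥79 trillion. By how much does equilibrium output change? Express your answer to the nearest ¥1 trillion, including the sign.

+¥563 trillion

A lump-sum tax change of −¥79 trillion shifts disposable income by +¥79 trillion; first-round consumption changes by −c × ΔT = −0.877 × (−¥79 trillion) = +¥69.283 trillion.
Expenditure multiplier = 1/(1 − MPC) = 1/(1 − 0.877) = 1/0.123 ≈ 8.13.
The tax multiplier is −c × k ≈ −7.13, so ΔY = k × (−c·ΔT) = (+¥69.283 trillion) / 0.123 ≈ +¥563 trillion.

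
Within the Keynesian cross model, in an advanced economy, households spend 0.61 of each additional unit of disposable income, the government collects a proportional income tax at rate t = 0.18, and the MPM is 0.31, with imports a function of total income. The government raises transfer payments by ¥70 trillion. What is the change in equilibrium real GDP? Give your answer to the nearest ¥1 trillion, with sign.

+¥53 trillion

The transfer change shifts disposable income by +¥70 trillion, so first-round consumption changes by c·ΔTR = 0.61 × (+¥70 trillion) = +¥42.7 trillion.
Expenditure multiplier = 1/(1 − c(1−t) + m) = 1/(1 − 0.61×0.82 + 0.31) = 1/0.8098 ≈ 1.235.
The transfer multiplier is c × k ≈ 0.753, so ΔY = k × (c·ΔTR) = (+¥42.7 trillion) / 0.8098 ≈ +¥53 trillion.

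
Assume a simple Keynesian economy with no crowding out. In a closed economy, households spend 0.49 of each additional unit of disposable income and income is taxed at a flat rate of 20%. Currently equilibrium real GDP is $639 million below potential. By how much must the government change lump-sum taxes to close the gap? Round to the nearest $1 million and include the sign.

−$793 million

Spending multiplier = 1/(1 − c(1−t)) = 1/(1 − 0.49×0.8) = 1/0.608 ≈ 1.645.
Tax multiplier = −c·k = −0.49/0.608 ≈ −0.806. Need ΔY = +$639 million, so ΔT = ΔY/(−c·k) = −(+$639 million) × 0.608 / 0.49 ≈ −$793 million.
The government should cut lump-sum taxes by $793 million.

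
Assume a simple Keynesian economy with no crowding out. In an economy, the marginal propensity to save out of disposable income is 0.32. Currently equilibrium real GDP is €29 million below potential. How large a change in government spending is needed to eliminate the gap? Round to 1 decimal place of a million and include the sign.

+€9.3 million

MPC = 1 − MPS = 1 − 0.32 = 0.68.
Spending multiplier = 1/(1 − MPC) = 1/(1 − 0.68) = 1/0.32 = 3.125.
Need ΔY = +€29 million, so ΔG = ΔY/k = (+€29 million) × 0.32 ≈ +€9.3 million.
The government should increase government spending by €9.3 million.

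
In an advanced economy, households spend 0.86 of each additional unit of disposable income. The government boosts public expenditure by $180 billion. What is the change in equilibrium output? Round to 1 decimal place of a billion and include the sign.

Spending multiplier = 1/(1 − MPC) = 1/(1 − 0.86) = 1/0.14 ≈ 7.143.
ΔY = k × ΔG = (+$180 billion) / 0.14 ≈ +$1,285.7 billion.

+$1,285.7 billion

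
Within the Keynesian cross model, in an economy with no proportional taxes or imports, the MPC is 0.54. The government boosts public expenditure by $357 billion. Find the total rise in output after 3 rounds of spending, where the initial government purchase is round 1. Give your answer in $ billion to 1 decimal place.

Round 1 adds ΔG = $357 billion; each later round is MPC = 0.54 times the previous.
After 3 rounds: 357 + 192.78 + 104.1012 = ΔG·(1 − c^3)/(1 − c) = 357 × (1 − 0.157464)/0.46 ≈ $653.9 billion.

$653.9 billion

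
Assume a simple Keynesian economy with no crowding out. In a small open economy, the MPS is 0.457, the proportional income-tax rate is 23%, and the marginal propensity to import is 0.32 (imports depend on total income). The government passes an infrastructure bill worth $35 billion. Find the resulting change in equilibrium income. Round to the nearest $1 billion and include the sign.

+$39 billion

MPC = 1 − MPS = 1 − 0.457 = 0.543.
Spending multiplier = 1/(1 − c(1−t) + m) = 1/(1 − 0.543×0.77 + 0.32) = 1/0.90189 ≈ 1.109.
ΔY = k × ΔG = (+$35 billion) / 0.90189 ≈ +$39 billion.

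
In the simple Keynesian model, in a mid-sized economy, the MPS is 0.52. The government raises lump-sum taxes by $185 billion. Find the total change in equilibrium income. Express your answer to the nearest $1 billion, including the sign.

−$171 billion

MPC = 1 − MPS = 1 − 0.52 = 0.48.
A lump-sum tax change of +$185 billion shifts disposable income by −$185 billion; first-round consumption changes by −c × ΔT = −0.48 × (+$185 billion) = −$88.8 billion.
Expenditure multiplier = 1/(1 − MPC) = 1/(1 − 0.48) = 1/0.52 ≈ 1.923.
The tax multiplier is −c × k ≈ −0.923, so ΔY = k × (−c·ΔT) = (−$88.8 billion) / 0.52 ≈ −$171 billion.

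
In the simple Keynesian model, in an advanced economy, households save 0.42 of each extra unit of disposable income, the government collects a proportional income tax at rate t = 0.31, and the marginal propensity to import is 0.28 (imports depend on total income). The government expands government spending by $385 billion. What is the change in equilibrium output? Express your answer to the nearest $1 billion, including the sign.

+$438 billion

MPC = 1 − MPS = 1 − 0.42 = 0.58.
Expenditure multiplier = 1/(1 − c(1−t) + m) = 1/(1 − 0.58×0.69 + 0.28) = 1/0.8798 ≈ 1.137.
ΔY = k × ΔG = (+$385 billion) / 0.8798 ≈ +$438 billion.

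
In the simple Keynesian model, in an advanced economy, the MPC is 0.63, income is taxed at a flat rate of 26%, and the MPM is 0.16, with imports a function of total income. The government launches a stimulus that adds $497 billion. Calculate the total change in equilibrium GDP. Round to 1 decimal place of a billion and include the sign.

Spending multiplier = 1/(1 − c(1−t) + m) = 1/(1 − 0.63×0.74 + 0.16) = 1/0.6938 ≈ 1.441.
ΔY = k × ΔG = (+$497 billion) / 0.6938 ≈ +$716.3 billion.

+$716.3 billion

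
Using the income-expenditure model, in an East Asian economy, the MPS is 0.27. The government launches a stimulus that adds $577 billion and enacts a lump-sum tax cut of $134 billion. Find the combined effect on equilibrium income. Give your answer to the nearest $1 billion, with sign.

+$2,499 billion

MPC = 1 − MPS = 1 − 0.27 = 0.73.
Expenditure multiplier = 1/(1 − MPC) = 1/(1 − 0.73) = 1/0.27 ≈ 3.704.
ΔG contributes k·ΔG = (+$577 billion) / 0.27 ≈ +$2,137 billion.
ΔT of −$134 billion changes first-round spending by −c·ΔT = +$97.82 billion, contributing k·(−c·ΔT) = (+$97.82 billion) / 0.27 ≈ +$362.3 billion.
Net ΔY = k(ΔG − c·ΔT) = (+$674.82 billion) / 0.27 ≈ +$2,499 billion.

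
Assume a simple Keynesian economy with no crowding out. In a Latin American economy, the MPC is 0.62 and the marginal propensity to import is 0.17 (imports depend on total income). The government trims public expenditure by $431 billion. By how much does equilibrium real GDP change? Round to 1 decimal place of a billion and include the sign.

−$783.6 billion

Spending multiplier = 1/(1 − c + m) = 1/(1 − 0.62 + 0.17) = 1/0.55 ≈ 1.818.
ΔY = k × ΔG = (−$431 billion) / 0.55 ≈ −$783.6 billion.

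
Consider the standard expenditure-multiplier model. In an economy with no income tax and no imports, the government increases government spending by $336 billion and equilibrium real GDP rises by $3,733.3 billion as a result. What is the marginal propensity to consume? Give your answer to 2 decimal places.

Implied spending multiplier k = ΔY/ΔG = 3,733.3/336 ≈ 11.111.
Since k = 1/(1 − MPC), MPC = 1 − 1/k = 1 − ΔG/ΔY = 1 − 336/3,733.3 ≈ 0.91.

0.91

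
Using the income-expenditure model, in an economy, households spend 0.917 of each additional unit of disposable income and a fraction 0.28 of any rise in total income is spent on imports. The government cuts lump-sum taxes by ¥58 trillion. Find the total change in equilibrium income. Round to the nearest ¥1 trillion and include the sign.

+¥147 trillion

A lump-sum tax change of −¥58 trillion shifts disposable income by +¥58 trillion; first-round consumption changes by −c × ΔT = −0.917 × (−¥58 trillion) = +¥53.186 trillion.
Expenditure multiplier = 1/(1 − c + m) = 1/(1 − 0.917 + 0.28) = 1/0.363 ≈ 2.755.
The tax multiplier is −c × k ≈ −2.526, so ΔY = k × (−c·ΔT) = (+¥53.186 trillion) / 0.363 ≈ +¥147 trillion.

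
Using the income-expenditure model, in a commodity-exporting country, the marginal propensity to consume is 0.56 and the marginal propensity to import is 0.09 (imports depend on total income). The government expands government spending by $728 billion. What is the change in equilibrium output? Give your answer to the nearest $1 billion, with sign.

Expenditure multiplier = 1/(1 − c + m) = 1/(1 − 0.56 + 0.09) = 1/0.53 ≈ 1.887.
ΔY = k × ΔG = (+$728 billion) / 0.53 ≈ +$1,374 billion.

+$1,374 billion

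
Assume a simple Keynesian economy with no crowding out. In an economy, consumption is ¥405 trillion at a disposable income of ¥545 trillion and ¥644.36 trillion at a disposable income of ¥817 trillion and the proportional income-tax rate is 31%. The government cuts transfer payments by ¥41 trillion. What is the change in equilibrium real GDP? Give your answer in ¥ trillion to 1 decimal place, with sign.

−¥91.9 trillion

MPC = ΔC/ΔYd = (644.36 − 405)/(817 − 545) = 239.36/272 = 0.88.
The transfer change shifts disposable income by −¥41 trillion, so first-round consumption changes by c·ΔTR = 0.88 × (−¥41 trillion) = −¥36.08 trillion.
Expenditure multiplier = 1/(1 − c(1−t)) = 1/(1 − 0.88×0.69) = 1/0.3928 ≈ 2.546.
The transfer multiplier is c × k ≈ 2.24, so ΔY = k × (c·ΔTR) = (−¥36.08 trillion) / 0.3928 ≈ −¥91.9 trillion.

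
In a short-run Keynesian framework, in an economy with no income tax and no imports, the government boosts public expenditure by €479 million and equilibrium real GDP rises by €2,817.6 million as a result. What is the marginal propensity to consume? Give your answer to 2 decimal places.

0.83

Implied spending multiplier k = ΔY/ΔG = 2,817.6/479 ≈ 5.8823.
Since k = 1/(1 − MPC), MPC = 1 − 1/k = 1 − ΔG/ΔY = 1 − 479/2,817.6 ≈ 0.83.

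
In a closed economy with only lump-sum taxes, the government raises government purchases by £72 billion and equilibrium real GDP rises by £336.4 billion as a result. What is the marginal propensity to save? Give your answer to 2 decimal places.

Implied spending multiplier k = ΔY/ΔG = 336.4/72 ≈ 4.6722.
Since k = 1/(1 − MPC), MPC = 1 − 1/k = 1 − ΔG/ΔY = 1 − 72/336.4 ≈ 0.79.
MPS = 1 − MPC = 0.21.

0.21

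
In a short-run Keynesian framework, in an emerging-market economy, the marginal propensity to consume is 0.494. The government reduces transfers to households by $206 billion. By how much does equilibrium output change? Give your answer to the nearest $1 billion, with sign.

The transfer change shifts disposable income by −$206 billion, so first-round consumption changes by c·ΔTR = 0.494 × (−$206 billion) = −$101.764 billion.
Expenditure multiplier = 1/(1 − MPC) = 1/(1 − 0.494) = 1/0.506 ≈ 1.976.
The transfer multiplier is c × k ≈ 0.976, so ΔY = k × (c·ΔTR) = (−$101.764 billion) / 0.506 ≈ −$201 billion.

−$201 billion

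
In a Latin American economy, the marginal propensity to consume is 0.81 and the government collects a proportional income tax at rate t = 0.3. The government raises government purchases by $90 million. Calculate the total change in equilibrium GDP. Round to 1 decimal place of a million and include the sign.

+$207.9 million

Expenditure multiplier = 1/(1 − c(1−t)) = 1/(1 − 0.81×0.7) = 1/0.433 ≈ 2.309.
ΔY = k × ΔG = (+$90 million) / 0.433 ≈ +$207.9 million.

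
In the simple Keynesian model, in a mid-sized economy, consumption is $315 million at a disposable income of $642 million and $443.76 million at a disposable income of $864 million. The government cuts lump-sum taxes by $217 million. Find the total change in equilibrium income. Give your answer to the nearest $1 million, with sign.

MPC = ΔC/ΔYd = (443.76 − 315)/(864 − 642) = 128.76/222 = 0.58.
A lump-sum tax change of −$217 million shifts disposable income by +$217 million; first-round consumption changes by −c × ΔT = −0.58 × (−$217 million) = +$125.86 million.
Expenditure multiplier = 1/(1 − MPC) = 1/(1 − 0.58) = 1/0.42 ≈ 2.381.
The tax multiplier is −c × k ≈ −1.381, so ΔY = k × (−c·ΔT) = (+$125.86 million) / 0.42 ≈ +$300 million.

+$300 million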